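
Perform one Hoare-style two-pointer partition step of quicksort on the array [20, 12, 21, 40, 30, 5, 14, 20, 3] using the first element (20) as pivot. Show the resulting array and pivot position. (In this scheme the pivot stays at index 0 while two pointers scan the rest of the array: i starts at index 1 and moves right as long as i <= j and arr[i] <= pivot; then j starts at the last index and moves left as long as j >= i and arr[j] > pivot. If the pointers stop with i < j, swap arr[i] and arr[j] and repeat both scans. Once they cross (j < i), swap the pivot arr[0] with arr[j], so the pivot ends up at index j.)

Hoare-style two-pointer partition with pivot = 20:

Initial array: [20, 12, 21, 40, 30, 5, 14, 20, 3]

Pointers start at i = 1, j = 8.
i stops at index 2 (arr[2]=21 > 20), j stops at index 8 (arr[8]=3 <= 20): swap arr[2] and arr[8], array becomes [20, 12, 3, 40, 30, 5, 14, 20, 21]
i stops at index 3 (arr[3]=40 > 20), j stops at index 7 (arr[7]=20 <= 20): swap arr[3] and arr[7], array becomes [20, 12, 3, 20, 30, 5, 14, 40, 21]
i stops at index 4 (arr[4]=30 > 20), j stops at index 6 (arr[6]=14 <= 20): swap arr[4] and arr[6], array becomes [20, 12, 3, 20, 14, 5, 30, 40, 21]
i ends at 6, j ends at 5: the pointers have crossed (j < i), so scanning stops.

Swap pivot arr[0] with arr[5] to place pivot at position 5: [5, 12, 3, 20, 14, 20, 30, 40, 21]
Pivot position: 5

After partitioning with pivot 20, the array becomes [5, 12, 3, 20, 14, 20, 30, 40, 21]. The pivot is placed at index 5. All elements to the left of the pivot are <= 20, and all elements to the right are > 20.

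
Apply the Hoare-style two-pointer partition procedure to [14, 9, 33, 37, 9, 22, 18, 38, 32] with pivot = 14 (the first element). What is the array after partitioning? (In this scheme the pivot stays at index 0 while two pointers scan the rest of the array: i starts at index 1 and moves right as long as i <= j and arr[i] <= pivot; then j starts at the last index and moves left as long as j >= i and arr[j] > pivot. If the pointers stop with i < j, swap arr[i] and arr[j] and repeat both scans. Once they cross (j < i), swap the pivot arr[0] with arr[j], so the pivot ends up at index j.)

Hoare-style two-pointer partition with pivot = 14:

Initial array: [14, 9, 33, 37, 9, 22, 18, 38, 32]

Pointers start at i = 1, j = 8.
i stops at index 2 (arr[2]=33 > 14), j stops at index 4 (arr[4]=9 <= 14): swap arr[2] and arr[4], array becomes [14, 9, 9, 37, 33, 22, 18, 38, 32]
i ends at 3, j ends at 2: the pointers have crossed (j < i), so scanning stops.

Swap pivot arr[0] with arr[2] to place pivot at position 2: [9, 9, 14, 37, 33, 22, 18, 38, 32]
Pivot position: 2

After partitioning with pivot 14, the array becomes [9, 9, 14, 37, 33, 22, 18, 38, 32]. The pivot is placed at index 2. All elements to the left of the pivot are <= 14, and all elements to the right are > 14.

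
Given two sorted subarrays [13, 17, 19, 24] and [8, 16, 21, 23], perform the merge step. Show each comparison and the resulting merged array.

Merging process:

Compare 13 vs 8: take 8 from right. Merged: [8]
Compare 13 vs 16: take 13 from left. Merged: [8, 13]
Compare 17 vs 16: take 16 from right. Merged: [8, 13, 16]
Compare 17 vs 21: take 17 from left. Merged: [8, 13, 16, 17]
Compare 19 vs 21: take 19 from left. Merged: [8, 13, 16, 17, 19]
Compare 24 vs 21: take 21 from right. Merged: [8, 13, 16, 17, 19, 21]
Compare 24 vs 23: take 23 from right. Merged: [8, 13, 16, 17, 19, 21, 23]
Append remaining from left: [24]. Merged: [8, 13, 16, 17, 19, 21, 23, 24]

Final merged array: [8, 13, 16, 17, 19, 21, 23, 24]
Total comparisons: 7

The merged array is [8, 13, 16, 17, 19, 21, 23, 24], requiring 7 comparisons. The merge step runs in O(n) time where n is the total number of elements.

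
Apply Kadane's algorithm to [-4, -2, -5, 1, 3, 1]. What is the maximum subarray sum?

Using Kadane's algorithm on [-4, -2, -5, 1, 3, 1]:

Scanning through the array:
Position 1 (value -2): max_ending_here = -2, max_so_far = -2
Position 2 (value -5): max_ending_here = -5, max_so_far = -2
Position 3 (value 1): max_ending_here = 1, max_so_far = 1
Position 4 (value 3): max_ending_here = 4, max_so_far = 4
Position 5 (value 1): max_ending_here = 5, max_so_far = 5

Maximum subarray: [1, 3, 1]
Maximum sum: 5

The maximum subarray is [1, 3, 1] with sum 5. This subarray runs from index 3 to index 5.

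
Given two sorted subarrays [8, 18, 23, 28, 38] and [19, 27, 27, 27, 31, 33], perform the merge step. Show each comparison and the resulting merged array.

Merging process:

Compare 8 vs 19: take 8 from left. Merged: [8]
Compare 18 vs 19: take 18 from left. Merged: [8, 18]
Compare 23 vs 19: take 19 from right. Merged: [8, 18, 19]
Compare 23 vs 27: take 23 from left. Merged: [8, 18, 19, 23]
Compare 28 vs 27: take 27 from right. Merged: [8, 18, 19, 23, 27]
Compare 28 vs 27: take 27 from right. Merged: [8, 18, 19, 23, 27, 27]
Compare 28 vs 27: take 27 from right. Merged: [8, 18, 19, 23, 27, 27, 27]
Compare 28 vs 31: take 28 from left. Merged: [8, 18, 19, 23, 27, 27, 27, 28]
Compare 38 vs 31: take 31 from right. Merged: [8, 18, 19, 23, 27, 27, 27, 28, 31]
Compare 38 vs 33: take 33 from right. Merged: [8, 18, 19, 23, 27, 27, 27, 28, 31, 33]
Append remaining from left: [38]. Merged: [8, 18, 19, 23, 27, 27, 27, 28, 31, 33, 38]

Final merged array: [8, 18, 19, 23, 27, 27, 27, 28, 31, 33, 38]
Total comparisons: 10

The merged array is [8, 18, 19, 23, 27, 27, 27, 28, 31, 33, 38], requiring 10 comparisons. The merge step runs in O(n) time where n is the total number of elements.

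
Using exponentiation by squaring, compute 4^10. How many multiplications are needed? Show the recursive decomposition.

Computing 4^10 by squaring (build up from 4^1; each line after the first costs one multiplication):

4^1 = 4
4^2 = (4^1)^2 = 4^2 = 16
4^4 = (4^2)^2 = 16^2 = 256
4^5 = 4 * 4^4 = 4 * 256 = 1024
4^10 = (4^5)^2 = 1024^2 = 1048576

Result: 1048576
Multiplications needed: 4 (4 lines after 4^1)

4^10 = 1048576. Using exponentiation by squaring, this requires 4 multiplications. The key idea: if the exponent is even, square the half-power; if odd, multiply by the base once.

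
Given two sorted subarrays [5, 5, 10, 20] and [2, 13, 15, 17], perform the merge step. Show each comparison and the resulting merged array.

Merging process:

Compare 5 vs 2: take 2 from right. Merged: [2]
Compare 5 vs 13: take 5 from left. Merged: [2, 5]
Compare 5 vs 13: take 5 from left. Merged: [2, 5, 5]
Compare 10 vs 13: take 10 from left. Merged: [2, 5, 5, 10]
Compare 20 vs 13: take 13 from right. Merged: [2, 5, 5, 10, 13]
Compare 20 vs 15: take 15 from right. Merged: [2, 5, 5, 10, 13, 15]
Compare 20 vs 17: take 17 from right. Merged: [2, 5, 5, 10, 13, 15, 17]
Append remaining from left: [20]. Merged: [2, 5, 5, 10, 13, 15, 17, 20]

Final merged array: [2, 5, 5, 10, 13, 15, 17, 20]
Total comparisons: 7

The merged array is [2, 5, 5, 10, 13, 15, 17, 20], requiring 7 comparisons. The merge step runs in O(n) time where n is the total number of elements.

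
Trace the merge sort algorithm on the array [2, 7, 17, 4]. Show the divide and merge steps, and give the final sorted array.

Merge sort trace:

Split: [2, 7, 17, 4] -> [2, 7] and [17, 4]
  Split: [2, 7] -> [2] and [7]
  Merge: [2] + [7] -> [2, 7]
  Split: [17, 4] -> [17] and [4]
  Merge: [17] + [4] -> [4, 17]
Merge: [2, 7] + [4, 17] -> [2, 4, 7, 17]

Final sorted array: [2, 4, 7, 17]

The merge sort proceeds by recursively splitting the array and merging sorted halves.
After all merges, the sorted array is [2, 4, 7, 17].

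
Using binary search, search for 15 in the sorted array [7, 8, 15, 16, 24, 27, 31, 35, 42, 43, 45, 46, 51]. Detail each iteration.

Binary search for 15 in [7, 8, 15, 16, 24, 27, 31, 35, 42, 43, 45, 46, 51]:

lo=0, hi=12, mid=6, arr[mid]=31 -> 31 > 15, search left half
lo=0, hi=5, mid=2, arr[mid]=15 -> Found target at index 2!

Binary search finds 15 at index 2 after 2 comparisons. The search repeatedly halves the search space by comparing with the middle element.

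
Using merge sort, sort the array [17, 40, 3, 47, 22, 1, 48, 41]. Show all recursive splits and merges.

Merge sort trace:

Split: [17, 40, 3, 47, 22, 1, 48, 41] -> [17, 40, 3, 47] and [22, 1, 48, 41]
  Split: [17, 40, 3, 47] -> [17, 40] and [3, 47]
    Split: [17, 40] -> [17] and [40]
    Merge: [17] + [40] -> [17, 40]
    Split: [3, 47] -> [3] and [47]
    Merge: [3] + [47] -> [3, 47]
  Merge: [17, 40] + [3, 47] -> [3, 17, 40, 47]
  Split: [22, 1, 48, 41] -> [22, 1] and [48, 41]
    Split: [22, 1] -> [22] and [1]
    Merge: [22] + [1] -> [1, 22]
    Split: [48, 41] -> [48] and [41]
    Merge: [48] + [41] -> [41, 48]
  Merge: [1, 22] + [41, 48] -> [1, 22, 41, 48]
Merge: [3, 17, 40, 47] + [1, 22, 41, 48] -> [1, 3, 17, 22, 40, 41, 47, 48]

Final sorted array: [1, 3, 17, 22, 40, 41, 47, 48]

The merge sort proceeds by recursively splitting the array and merging sorted halves.
After all merges, the sorted array is [1, 3, 17, 22, 40, 41, 47, 48].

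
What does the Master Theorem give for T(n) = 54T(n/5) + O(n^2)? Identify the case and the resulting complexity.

Master Theorem for T(n) = 54T(n/5) + O(n^2):

a = 54, b = 5, c = 2
log_b(a) = log_5(54) = 2.4785

Case 1: c = 2 < log_5(54) = 2.4785
T(n) = O(n^(log_5 54))

For T(n) = 54T(n/5) + O(n^2): log_5(54) = 2.4785. This is Case 1 of the Master Theorem (c < log_b(a), work dominated by leaves), giving O(n^(log_5 54)).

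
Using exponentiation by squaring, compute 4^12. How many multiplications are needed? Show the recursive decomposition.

Computing 4^12 by squaring (build up from 4^1; each line after the first costs one multiplication):

4^1 = 4
4^2 = (4^1)^2 = 4^2 = 16
4^3 = 4 * 4^2 = 4 * 16 = 64
4^6 = (4^3)^2 = 64^2 = 4096
4^12 = (4^6)^2 = 4096^2 = 16777216

Result: 16777216
Multiplications needed: 4 (4 lines after 4^1)

4^12 = 16777216. Using exponentiation by squaring, this requires 4 multiplications. The key idea: if the exponent is even, square the half-power; if odd, multiply by the base once.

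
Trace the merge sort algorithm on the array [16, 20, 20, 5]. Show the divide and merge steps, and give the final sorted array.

Merge sort trace:

Split: [16, 20, 20, 5] -> [16, 20] and [20, 5]
  Split: [16, 20] -> [16] and [20]
  Merge: [16] + [20] -> [16, 20]
  Split: [20, 5] -> [20] and [5]
  Merge: [20] + [5] -> [5, 20]
Merge: [16, 20] + [5, 20] -> [5, 16, 20, 20]

Final sorted array: [5, 16, 20, 20]

The merge sort proceeds by recursively splitting the array and merging sorted halves.
After all merges, the sorted array is [5, 16, 20, 20].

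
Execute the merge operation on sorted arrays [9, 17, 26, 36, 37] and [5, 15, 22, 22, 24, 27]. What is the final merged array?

Merging process:

Compare 9 vs 5: take 5 from right. Merged: [5]
Compare 9 vs 15: take 9 from left. Merged: [5, 9]
Compare 17 vs 15: take 15 from right. Merged: [5, 9, 15]
Compare 17 vs 22: take 17 from left. Merged: [5, 9, 15, 17]
Compare 26 vs 22: take 22 from right. Merged: [5, 9, 15, 17, 22]
Compare 26 vs 22: take 22 from right. Merged: [5, 9, 15, 17, 22, 22]
Compare 26 vs 24: take 24 from right. Merged: [5, 9, 15, 17, 22, 22, 24]
Compare 26 vs 27: take 26 from left. Merged: [5, 9, 15, 17, 22, 22, 24, 26]
Compare 36 vs 27: take 27 from right. Merged: [5, 9, 15, 17, 22, 22, 24, 26, 27]
Append remaining from left: [36, 37]. Merged: [5, 9, 15, 17, 22, 22, 24, 26, 27, 36, 37]

Final merged array: [5, 9, 15, 17, 22, 22, 24, 26, 27, 36, 37]
Total comparisons: 9

The merged array is [5, 9, 15, 17, 22, 22, 24, 26, 27, 36, 37], requiring 9 comparisons. The merge step runs in O(n) time where n is the total number of elements.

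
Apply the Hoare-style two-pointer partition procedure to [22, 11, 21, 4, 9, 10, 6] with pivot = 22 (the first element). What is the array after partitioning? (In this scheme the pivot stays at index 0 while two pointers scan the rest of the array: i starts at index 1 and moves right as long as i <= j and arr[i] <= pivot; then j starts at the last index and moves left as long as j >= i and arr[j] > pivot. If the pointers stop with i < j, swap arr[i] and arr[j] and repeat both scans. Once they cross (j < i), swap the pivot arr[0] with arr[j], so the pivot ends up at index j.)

Hoare-style two-pointer partition with pivot = 22:

Initial array: [22, 11, 21, 4, 9, 10, 6]

Pointers start at i = 1, j = 6.
i ends at 7, j ends at 6: the pointers have crossed (j < i), so scanning stops.

Swap pivot arr[0] with arr[6] to place pivot at position 6: [6, 11, 21, 4, 9, 10, 22]
Pivot position: 6

After partitioning with pivot 22, the array becomes [6, 11, 21, 4, 9, 10, 22]. The pivot is placed at index 6. All elements to the left of the pivot are <= 22, and all elements to the right are > 22.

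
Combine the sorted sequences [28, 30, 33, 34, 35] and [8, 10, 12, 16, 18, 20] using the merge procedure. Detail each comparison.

Merging process:

Compare 28 vs 8: take 8 from right. Merged: [8]
Compare 28 vs 10: take 10 from right. Merged: [8, 10]
Compare 28 vs 12: take 12 from right. Merged: [8, 10, 12]
Compare 28 vs 16: take 16 from right. Merged: [8, 10, 12, 16]
Compare 28 vs 18: take 18 from right. Merged: [8, 10, 12, 16, 18]
Compare 28 vs 20: take 20 from right. Merged: [8, 10, 12, 16, 18, 20]
Append remaining from left: [28, 30, 33, 34, 35]. Merged: [8, 10, 12, 16, 18, 20, 28, 30, 33, 34, 35]

Final merged array: [8, 10, 12, 16, 18, 20, 28, 30, 33, 34, 35]
Total comparisons: 6

The merged array is [8, 10, 12, 16, 18, 20, 28, 30, 33, 34, 35], requiring 6 comparisons. The merge step runs in O(n) time where n is the total number of elements.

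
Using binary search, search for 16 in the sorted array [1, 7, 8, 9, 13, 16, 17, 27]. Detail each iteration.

Binary search for 16 in [1, 7, 8, 9, 13, 16, 17, 27]:

lo=0, hi=7, mid=3, arr[mid]=9 -> 9 < 16, search right half
lo=4, hi=7, mid=5, arr[mid]=16 -> Found target at index 5!

Binary search finds 16 at index 5 after 2 comparisons. The search repeatedly halves the search space by comparing with the middle element.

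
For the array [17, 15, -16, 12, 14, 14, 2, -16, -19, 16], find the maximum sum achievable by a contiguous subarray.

Using Kadane's algorithm on [17, 15, -16, 12, 14, 14, 2, -16, -19, 16]:

Scanning through the array:
Position 1 (value 15): max_ending_here = 32, max_so_far = 32
Position 2 (value -16): max_ending_here = 16, max_so_far = 32
Position 3 (value 12): max_ending_here = 28, max_so_far = 32
Position 4 (value 14): max_ending_here = 42, max_so_far = 42
Position 5 (value 14): max_ending_here = 56, max_so_far = 56
Position 6 (value 2): max_ending_here = 58, max_so_far = 58
Position 7 (value -16): max_ending_here = 42, max_so_far = 58
Position 8 (value -19): max_ending_here = 23, max_so_far = 58
Position 9 (value 16): max_ending_here = 39, max_so_far = 58

Maximum subarray: [17, 15, -16, 12, 14, 14, 2]
Maximum sum: 58

The maximum subarray is [17, 15, -16, 12, 14, 14, 2] with sum 58. This subarray runs from index 0 to index 6.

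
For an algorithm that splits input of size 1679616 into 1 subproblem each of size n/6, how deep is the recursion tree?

For divide and conquer with division factor 6:

Problem sizes at each level:
Level 0: 1679616
Level 1: 279936
Level 2: 46656
Level 3: 7776
Level 4: 1296
Level 5: 216
Level 6: 36
Level 7: 6
Level 8: 1

The root is level 0 and the size-1 base case is level 8 (the tree spans levels 0 through 8, i.e. 9 levels counting the root), so the depth is the number of divisions: log_6(1679616) = 8

The recursion tree depth is log_6(1679616) = 8. At each level, the problem size is divided by 6, so it takes 8 divisions to reduce to a base case of size 1. The algorithm makes 1 recursive call at each level.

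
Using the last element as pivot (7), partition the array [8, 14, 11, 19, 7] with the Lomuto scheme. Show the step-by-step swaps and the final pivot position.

Lomuto partition with pivot = 7:

Initial array: [8, 14, 11, 19, 7]

arr[0]=8 > 7: no swap
arr[1]=14 > 7: no swap
arr[2]=11 > 7: no swap
arr[3]=19 > 7: no swap

Place pivot at position 0: [7, 14, 11, 19, 8]
Pivot position: 0

After partitioning with pivot 7, the array becomes [7, 14, 11, 19, 8]. The pivot is placed at index 0. All elements to the left of the pivot are <= 7, and all elements to the right are > 7.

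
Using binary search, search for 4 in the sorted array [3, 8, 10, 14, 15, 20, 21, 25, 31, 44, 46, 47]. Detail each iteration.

Binary search for 4 in [3, 8, 10, 14, 15, 20, 21, 25, 31, 44, 46, 47]:

lo=0, hi=11, mid=5, arr[mid]=20 -> 20 > 4, search left half
lo=0, hi=4, mid=2, arr[mid]=10 -> 10 > 4, search left half
lo=0, hi=1, mid=0, arr[mid]=3 -> 3 < 4, search right half
lo=1, hi=1, mid=1, arr[mid]=8 -> 8 > 4, search left half
lo=1 > hi=0, target 4 not found

Binary search determines that 4 is not in the array after 4 comparisons. The search space was exhausted without finding the target.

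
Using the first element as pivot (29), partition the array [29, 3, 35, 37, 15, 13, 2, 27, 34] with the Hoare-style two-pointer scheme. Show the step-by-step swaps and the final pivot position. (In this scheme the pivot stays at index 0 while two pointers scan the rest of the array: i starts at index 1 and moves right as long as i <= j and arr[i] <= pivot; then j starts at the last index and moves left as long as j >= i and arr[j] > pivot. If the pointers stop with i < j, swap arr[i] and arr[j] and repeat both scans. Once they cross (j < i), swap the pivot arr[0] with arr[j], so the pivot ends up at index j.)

Hoare-style two-pointer partition with pivot = 29:

Initial array: [29, 3, 35, 37, 15, 13, 2, 27, 34]

Pointers start at i = 1, j = 8.
i stops at index 2 (arr[2]=35 > 29), j stops at index 7 (arr[7]=27 <= 29): swap arr[2] and arr[7], array becomes [29, 3, 27, 37, 15, 13, 2, 35, 34]
i stops at index 3 (arr[3]=37 > 29), j stops at index 6 (arr[6]=2 <= 29): swap arr[3] and arr[6], array becomes [29, 3, 27, 2, 15, 13, 37, 35, 34]
i ends at 6, j ends at 5: the pointers have crossed (j < i), so scanning stops.

Swap pivot arr[0] with arr[5] to place pivot at position 5: [13, 3, 27, 2, 15, 29, 37, 35, 34]
Pivot position: 5

After partitioning with pivot 29, the array becomes [13, 3, 27, 2, 15, 29, 37, 35, 34]. The pivot is placed at index 5. All elements to the left of the pivot are <= 29, and all elements to the right are > 29.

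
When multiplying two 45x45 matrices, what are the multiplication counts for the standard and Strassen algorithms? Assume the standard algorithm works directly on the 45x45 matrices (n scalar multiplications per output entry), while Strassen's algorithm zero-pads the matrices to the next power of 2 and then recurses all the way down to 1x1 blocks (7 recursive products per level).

Matrix multiplication for 45x45 matrices:

Strassen's algorithm requires power-of-2 dimensions. Pad 45x45 to 64x64 (next power of 2).

Standard algorithm: 45^3 = 91125 multiplications
Strassen's algorithm: 7^(log2(64)) = 7^6 = 117649 multiplications
Difference: 91125 - 117649 = -26524 (Strassen uses MORE here due to padding overhead — for small or just-over-power-of-2 n, padding can outweigh the per-level savings)

Standard: 91125 multiplications (45^3). Strassen: 117649 multiplications (7^6, after padding to 64x64). Strassen reduces 8 recursive multiplications to 7 at each level.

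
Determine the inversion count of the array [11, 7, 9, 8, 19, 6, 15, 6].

Finding inversions in [11, 7, 9, 8, 19, 6, 15, 6]:

(0, 1): arr[0]=11 > arr[1]=7
(0, 2): arr[0]=11 > arr[2]=9
(0, 3): arr[0]=11 > arr[3]=8
(0, 5): arr[0]=11 > arr[5]=6
(0, 7): arr[0]=11 > arr[7]=6
(1, 5): arr[1]=7 > arr[5]=6
(1, 7): arr[1]=7 > arr[7]=6
(2, 3): arr[2]=9 > arr[3]=8
(2, 5): arr[2]=9 > arr[5]=6
(2, 7): arr[2]=9 > arr[7]=6
(3, 5): arr[3]=8 > arr[5]=6
(3, 7): arr[3]=8 > arr[7]=6
(4, 5): arr[4]=19 > arr[5]=6
(4, 6): arr[4]=19 > arr[6]=15
(4, 7): arr[4]=19 > arr[7]=6
(6, 7): arr[6]=15 > arr[7]=6

Total inversions: 16

The array has 16 inversion(s): (0,1), (0,2), (0,3), (0,5), (0,7), (1,5), (1,7), (2,3), (2,5), (2,7), (3,5), (3,7), (4,5), (4,6), (4,7), (6,7). Each pair (i,j) satisfies i < j and arr[i] > arr[j].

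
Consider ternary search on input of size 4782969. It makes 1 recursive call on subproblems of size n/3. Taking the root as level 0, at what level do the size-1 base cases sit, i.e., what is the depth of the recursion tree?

For divide and conquer with division factor 3:

Problem sizes at each level:
Level 0: 4782969
Level 1: 1594323
Level 2: 531441
Level 3: 177147
Level 4: 59049
Level 5: 19683
Level 6: 6561
Level 7: 2187
Level 8: 729
Level 9: 243
Level 10: 81
Level 11: 27
Level 12: 9
Level 13: 3
Level 14: 1

The root is level 0 and the size-1 base case is level 14 (the tree spans levels 0 through 14, i.e. 15 levels counting the root), so the depth is the number of divisions: log_3(4782969) = 14

The recursion tree depth is log_3(4782969) = 14. At each level, the problem size is divided by 3, so it takes 14 divisions to reduce to a base case of size 1. The algorithm makes 1 recursive call at each level.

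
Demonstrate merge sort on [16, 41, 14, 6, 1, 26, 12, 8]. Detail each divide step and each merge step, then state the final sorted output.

Merge sort trace:

Split: [16, 41, 14, 6, 1, 26, 12, 8] -> [16, 41, 14, 6] and [1, 26, 12, 8]
  Split: [16, 41, 14, 6] -> [16, 41] and [14, 6]
    Split: [16, 41] -> [16] and [41]
    Merge: [16] + [41] -> [16, 41]
    Split: [14, 6] -> [14] and [6]
    Merge: [14] + [6] -> [6, 14]
  Merge: [16, 41] + [6, 14] -> [6, 14, 16, 41]
  Split: [1, 26, 12, 8] -> [1, 26] and [12, 8]
    Split: [1, 26] -> [1] and [26]
    Merge: [1] + [26] -> [1, 26]
    Split: [12, 8] -> [12] and [8]
    Merge: [12] + [8] -> [8, 12]
  Merge: [1, 26] + [8, 12] -> [1, 8, 12, 26]
Merge: [6, 14, 16, 41] + [1, 8, 12, 26] -> [1, 6, 8, 12, 14, 16, 26, 41]

Final sorted array: [1, 6, 8, 12, 14, 16, 26, 41]

The merge sort proceeds by recursively splitting the array and merging sorted halves.
After all merges, the sorted array is [1, 6, 8, 12, 14, 16, 26, 41].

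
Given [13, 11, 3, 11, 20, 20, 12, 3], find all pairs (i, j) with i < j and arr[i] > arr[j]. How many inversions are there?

Finding inversions in [13, 11, 3, 11, 20, 20, 12, 3]:

(0, 1): arr[0]=13 > arr[1]=11
(0, 2): arr[0]=13 > arr[2]=3
(0, 3): arr[0]=13 > arr[3]=11
(0, 6): arr[0]=13 > arr[6]=12
(0, 7): arr[0]=13 > arr[7]=3
(1, 2): arr[1]=11 > arr[2]=3
(1, 7): arr[1]=11 > arr[7]=3
(3, 7): arr[3]=11 > arr[7]=3
(4, 6): arr[4]=20 > arr[6]=12
(4, 7): arr[4]=20 > arr[7]=3
(5, 6): arr[5]=20 > arr[6]=12
(5, 7): arr[5]=20 > arr[7]=3
(6, 7): arr[6]=12 > arr[7]=3

Total inversions: 13

The array has 13 inversion(s): (0,1), (0,2), (0,3), (0,6), (0,7), (1,2), (1,7), (3,7), (4,6), (4,7), (5,6), (5,7), (6,7). Each pair (i,j) satisfies i < j and arr[i] > arr[j].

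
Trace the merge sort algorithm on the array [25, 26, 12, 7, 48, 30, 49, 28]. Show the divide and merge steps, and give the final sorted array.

Merge sort trace:

Split: [25, 26, 12, 7, 48, 30, 49, 28] -> [25, 26, 12, 7] and [48, 30, 49, 28]
  Split: [25, 26, 12, 7] -> [25, 26] and [12, 7]
    Split: [25, 26] -> [25] and [26]
    Merge: [25] + [26] -> [25, 26]
    Split: [12, 7] -> [12] and [7]
    Merge: [12] + [7] -> [7, 12]
  Merge: [25, 26] + [7, 12] -> [7, 12, 25, 26]
  Split: [48, 30, 49, 28] -> [48, 30] and [49, 28]
    Split: [48, 30] -> [48] and [30]
    Merge: [48] + [30] -> [30, 48]
    Split: [49, 28] -> [49] and [28]
    Merge: [49] + [28] -> [28, 49]
  Merge: [30, 48] + [28, 49] -> [28, 30, 48, 49]
Merge: [7, 12, 25, 26] + [28, 30, 48, 49] -> [7, 12, 25, 26, 28, 30, 48, 49]

Final sorted array: [7, 12, 25, 26, 28, 30, 48, 49]

The merge sort proceeds by recursively splitting the array and merging sorted halves.
After all merges, the sorted array is [7, 12, 25, 26, 28, 30, 48, 49].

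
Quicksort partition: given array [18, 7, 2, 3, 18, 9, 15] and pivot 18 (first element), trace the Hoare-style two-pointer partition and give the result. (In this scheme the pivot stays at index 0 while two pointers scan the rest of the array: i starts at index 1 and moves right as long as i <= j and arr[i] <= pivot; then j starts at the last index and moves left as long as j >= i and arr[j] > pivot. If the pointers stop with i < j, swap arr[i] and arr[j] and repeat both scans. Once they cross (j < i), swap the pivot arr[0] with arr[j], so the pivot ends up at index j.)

Hoare-style two-pointer partition with pivot = 18:

Initial array: [18, 7, 2, 3, 18, 9, 15]

Pointers start at i = 1, j = 6.
i ends at 7, j ends at 6: the pointers have crossed (j < i), so scanning stops.

Swap pivot arr[0] with arr[6] to place pivot at position 6: [15, 7, 2, 3, 18, 9, 18]
Pivot position: 6

After partitioning with pivot 18, the array becomes [15, 7, 2, 3, 18, 9, 18]. The pivot is placed at index 6. All elements to the left of the pivot are <= 18, and all elements to the right are > 18.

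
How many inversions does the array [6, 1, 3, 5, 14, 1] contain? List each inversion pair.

Finding inversions in [6, 1, 3, 5, 14, 1]:

(0, 1): arr[0]=6 > arr[1]=1
(0, 2): arr[0]=6 > arr[2]=3
(0, 3): arr[0]=6 > arr[3]=5
(0, 5): arr[0]=6 > arr[5]=1
(2, 5): arr[2]=3 > arr[5]=1
(3, 5): arr[3]=5 > arr[5]=1
(4, 5): arr[4]=14 > arr[5]=1

Total inversions: 7

The array has 7 inversion(s): (0,1), (0,2), (0,3), (0,5), (2,5), (3,5), (4,5). Each pair (i,j) satisfies i < j and arr[i] > arr[j].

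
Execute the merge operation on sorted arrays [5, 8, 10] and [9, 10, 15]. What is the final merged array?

Merging process:

Compare 5 vs 9: take 5 from left. Merged: [5]
Compare 8 vs 9: take 8 from left. Merged: [5, 8]
Compare 10 vs 9: take 9 from right. Merged: [5, 8, 9]
Compare 10 vs 10: take 10 from left. Merged: [5, 8, 9, 10]
Append remaining from right: [10, 15]. Merged: [5, 8, 9, 10, 10, 15]

Final merged array: [5, 8, 9, 10, 10, 15]
Total comparisons: 4

The merged array is [5, 8, 9, 10, 10, 15], requiring 4 comparisons. The merge step runs in O(n) time where n is the total number of elements.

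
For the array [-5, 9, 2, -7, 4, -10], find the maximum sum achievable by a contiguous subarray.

Using Kadane's algorithm on [-5, 9, 2, -7, 4, -10]:

Scanning through the array:
Position 1 (value 9): max_ending_here = 9, max_so_far = 9
Position 2 (value 2): max_ending_here = 11, max_so_far = 11
Position 3 (value -7): max_ending_here = 4, max_so_far = 11
Position 4 (value 4): max_ending_here = 8, max_so_far = 11
Position 5 (value -10): max_ending_here = -2, max_so_far = 11

Maximum subarray: [9, 2]
Maximum sum: 11

The maximum subarray is [9, 2] with sum 11. This subarray runs from index 1 to index 2.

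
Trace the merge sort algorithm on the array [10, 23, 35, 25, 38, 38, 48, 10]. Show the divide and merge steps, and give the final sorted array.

Merge sort trace:

Split: [10, 23, 35, 25, 38, 38, 48, 10] -> [10, 23, 35, 25] and [38, 38, 48, 10]
  Split: [10, 23, 35, 25] -> [10, 23] and [35, 25]
    Split: [10, 23] -> [10] and [23]
    Merge: [10] + [23] -> [10, 23]
    Split: [35, 25] -> [35] and [25]
    Merge: [35] + [25] -> [25, 35]
  Merge: [10, 23] + [25, 35] -> [10, 23, 25, 35]
  Split: [38, 38, 48, 10] -> [38, 38] and [48, 10]
    Split: [38, 38] -> [38] and [38]
    Merge: [38] + [38] -> [38, 38]
    Split: [48, 10] -> [48] and [10]
    Merge: [48] + [10] -> [10, 48]
  Merge: [38, 38] + [10, 48] -> [10, 38, 38, 48]
Merge: [10, 23, 25, 35] + [10, 38, 38, 48] -> [10, 10, 23, 25, 35, 38, 38, 48]

Final sorted array: [10, 10, 23, 25, 35, 38, 38, 48]

The merge sort proceeds by recursively splitting the array and merging sorted halves.
After all merges, the sorted array is [10, 10, 23, 25, 35, 38, 38, 48].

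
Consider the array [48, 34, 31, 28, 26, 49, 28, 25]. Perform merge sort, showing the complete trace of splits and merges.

Merge sort trace:

Split: [48, 34, 31, 28, 26, 49, 28, 25] -> [48, 34, 31, 28] and [26, 49, 28, 25]
  Split: [48, 34, 31, 28] -> [48, 34] and [31, 28]
    Split: [48, 34] -> [48] and [34]
    Merge: [48] + [34] -> [34, 48]
    Split: [31, 28] -> [31] and [28]
    Merge: [31] + [28] -> [28, 31]
  Merge: [34, 48] + [28, 31] -> [28, 31, 34, 48]
  Split: [26, 49, 28, 25] -> [26, 49] and [28, 25]
    Split: [26, 49] -> [26] and [49]
    Merge: [26] + [49] -> [26, 49]
    Split: [28, 25] -> [28] and [25]
    Merge: [28] + [25] -> [25, 28]
  Merge: [26, 49] + [25, 28] -> [25, 26, 28, 49]
Merge: [28, 31, 34, 48] + [25, 26, 28, 49] -> [25, 26, 28, 28, 31, 34, 48, 49]

Final sorted array: [25, 26, 28, 28, 31, 34, 48, 49]

The merge sort proceeds by recursively splitting the array and merging sorted halves.
After all merges, the sorted array is [25, 26, 28, 28, 31, 34, 48, 49].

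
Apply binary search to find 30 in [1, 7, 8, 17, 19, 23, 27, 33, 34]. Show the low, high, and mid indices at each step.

Binary search for 30 in [1, 7, 8, 17, 19, 23, 27, 33, 34]:

lo=0, hi=8, mid=4, arr[mid]=19 -> 19 < 30, search right half
lo=5, hi=8, mid=6, arr[mid]=27 -> 27 < 30, search right half
lo=7, hi=8, mid=7, arr[mid]=33 -> 33 > 30, search left half
lo=7 > hi=6, target 30 not found

Binary search determines that 30 is not in the array after 3 comparisons. The search space was exhausted without finding the target.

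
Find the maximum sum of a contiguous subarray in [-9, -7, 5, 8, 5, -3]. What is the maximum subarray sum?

Using Kadane's algorithm on [-9, -7, 5, 8, 5, -3]:

Scanning through the array:
Position 1 (value -7): max_ending_here = -7, max_so_far = -7
Position 2 (value 5): max_ending_here = 5, max_so_far = 5
Position 3 (value 8): max_ending_here = 13, max_so_far = 13
Position 4 (value 5): max_ending_here = 18, max_so_far = 18
Position 5 (value -3): max_ending_here = 15, max_so_far = 18

Maximum subarray: [5, 8, 5]
Maximum sum: 18

The maximum subarray is [5, 8, 5] with sum 18. This subarray runs from index 2 to index 4.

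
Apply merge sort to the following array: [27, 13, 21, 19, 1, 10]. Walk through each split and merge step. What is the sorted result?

Merge sort trace:

Split: [27, 13, 21, 19, 1, 10] -> [27, 13, 21] and [19, 1, 10]
  Split: [27, 13, 21] -> [27] and [13, 21]
    Split: [13, 21] -> [13] and [21]
    Merge: [13] + [21] -> [13, 21]
  Merge: [27] + [13, 21] -> [13, 21, 27]
  Split: [19, 1, 10] -> [19] and [1, 10]
    Split: [1, 10] -> [1] and [10]
    Merge: [1] + [10] -> [1, 10]
  Merge: [19] + [1, 10] -> [1, 10, 19]
Merge: [13, 21, 27] + [1, 10, 19] -> [1, 10, 13, 19, 21, 27]

Final sorted array: [1, 10, 13, 19, 21, 27]

The merge sort proceeds by recursively splitting the array and merging sorted halves.
After all merges, the sorted array is [1, 10, 13, 19, 21, 27].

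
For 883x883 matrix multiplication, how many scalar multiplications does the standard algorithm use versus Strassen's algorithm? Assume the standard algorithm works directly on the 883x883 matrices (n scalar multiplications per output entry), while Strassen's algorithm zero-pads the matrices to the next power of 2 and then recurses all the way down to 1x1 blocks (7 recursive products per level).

Matrix multiplication for 883x883 matrices:

Strassen's algorithm requires power-of-2 dimensions. Pad 883x883 to 1024x1024 (next power of 2).

Standard algorithm: 883^3 = 688465387 multiplications
Strassen's algorithm: 7^(log2(1024)) = 7^10 = 282475249 multiplications
Savings: 688465387 - 282475249 = 405990138 multiplications

Standard: 688465387 multiplications (883^3). Strassen: 282475249 multiplications (7^10, after padding to 1024x1024). Strassen reduces 8 recursive multiplications to 7 at each level.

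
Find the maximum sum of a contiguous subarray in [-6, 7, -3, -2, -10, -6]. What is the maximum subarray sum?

Using Kadane's algorithm on [-6, 7, -3, -2, -10, -6]:

Scanning through the array:
Position 1 (value 7): max_ending_here = 7, max_so_far = 7
Position 2 (value -3): max_ending_here = 4, max_so_far = 7
Position 3 (value -2): max_ending_here = 2, max_so_far = 7
Position 4 (value -10): max_ending_here = -8, max_so_far = 7
Position 5 (value -6): max_ending_here = -6, max_so_far = 7

Maximum subarray: [7]
Maximum sum: 7

The maximum subarray is [7] with sum 7. This subarray runs from index 1 to index 1.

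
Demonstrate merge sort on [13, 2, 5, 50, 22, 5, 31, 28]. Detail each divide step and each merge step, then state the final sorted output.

Merge sort trace:

Split: [13, 2, 5, 50, 22, 5, 31, 28] -> [13, 2, 5, 50] and [22, 5, 31, 28]
  Split: [13, 2, 5, 50] -> [13, 2] and [5, 50]
    Split: [13, 2] -> [13] and [2]
    Merge: [13] + [2] -> [2, 13]
    Split: [5, 50] -> [5] and [50]
    Merge: [5] + [50] -> [5, 50]
  Merge: [2, 13] + [5, 50] -> [2, 5, 13, 50]
  Split: [22, 5, 31, 28] -> [22, 5] and [31, 28]
    Split: [22, 5] -> [22] and [5]
    Merge: [22] + [5] -> [5, 22]
    Split: [31, 28] -> [31] and [28]
    Merge: [31] + [28] -> [28, 31]
  Merge: [5, 22] + [28, 31] -> [5, 22, 28, 31]
Merge: [2, 5, 13, 50] + [5, 22, 28, 31] -> [2, 5, 5, 13, 22, 28, 31, 50]

Final sorted array: [2, 5, 5, 13, 22, 28, 31, 50]

The merge sort proceeds by recursively splitting the array and merging sorted halves.
After all merges, the sorted array is [2, 5, 5, 13, 22, 28, 31, 50].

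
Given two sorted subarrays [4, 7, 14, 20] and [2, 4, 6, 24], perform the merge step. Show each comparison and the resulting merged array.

Merging process:

Compare 4 vs 2: take 2 from right. Merged: [2]
Compare 4 vs 4: take 4 from left. Merged: [2, 4]
Compare 7 vs 4: take 4 from right. Merged: [2, 4, 4]
Compare 7 vs 6: take 6 from right. Merged: [2, 4, 4, 6]
Compare 7 vs 24: take 7 from left. Merged: [2, 4, 4, 6, 7]
Compare 14 vs 24: take 14 from left. Merged: [2, 4, 4, 6, 7, 14]
Compare 20 vs 24: take 20 from left. Merged: [2, 4, 4, 6, 7, 14, 20]
Append remaining from right: [24]. Merged: [2, 4, 4, 6, 7, 14, 20, 24]

Final merged array: [2, 4, 4, 6, 7, 14, 20, 24]
Total comparisons: 7

The merged array is [2, 4, 4, 6, 7, 14, 20, 24], requiring 7 comparisons. The merge step runs in O(n) time where n is the total number of elements.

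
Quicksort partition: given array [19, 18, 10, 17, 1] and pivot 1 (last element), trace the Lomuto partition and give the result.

Lomuto partition with pivot = 1:

Initial array: [19, 18, 10, 17, 1]

arr[0]=19 > 1: no swap
arr[1]=18 > 1: no swap
arr[2]=10 > 1: no swap
arr[3]=17 > 1: no swap

Place pivot at position 0: [1, 18, 10, 17, 19]
Pivot position: 0

After partitioning with pivot 1, the array becomes [1, 18, 10, 17, 19]. The pivot is placed at index 0. All elements to the left of the pivot are <= 1, and all elements to the right are > 1.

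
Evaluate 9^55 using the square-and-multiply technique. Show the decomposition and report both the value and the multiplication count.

Computing 9^55 by squaring (build up from 9^1; each line after the first costs one multiplication):

9^1 = 9
9^2 = (9^1)^2 = 9^2 = 81
9^3 = 9 * 9^2 = 9 * 81 = 729
9^6 = (9^3)^2 = 729^2 = 531441
9^12 = (9^6)^2 = 531441^2 = 282429536481
9^13 = 9 * 9^12 = 9 * 282429536481 = 2541865828329
9^26 = (9^13)^2 = 2541865828329^2 = 6461081889226673298932241
9^27 = 9 * 9^26 = 9 * 6461081889226673298932241 = 58149737003040059690390169
9^54 = (9^27)^2 = 58149737003040059690390169^2 = 3381391913522726342930221472392241170198527451848561
9^55 = 9 * 9^54 = 9 * 3381391913522726342930221472392241170198527451848561 = 30432527221704537086371993251530170531786747066637049

Result: 30432527221704537086371993251530170531786747066637049
Multiplications needed: 9 (9 lines after 9^1)

9^55 = 30432527221704537086371993251530170531786747066637049. Using exponentiation by squaring, this requires 9 multiplications. The key idea: if the exponent is even, square the half-power; if odd, multiply by the base once.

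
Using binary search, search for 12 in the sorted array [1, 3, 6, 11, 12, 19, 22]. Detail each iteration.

Binary search for 12 in [1, 3, 6, 11, 12, 19, 22]:

lo=0, hi=6, mid=3, arr[mid]=11 -> 11 < 12, search right half
lo=4, hi=6, mid=5, arr[mid]=19 -> 19 > 12, search left half
lo=4, hi=4, mid=4, arr[mid]=12 -> Found target at index 4!

Binary search finds 12 at index 4 after 3 comparisons. The search repeatedly halves the search space by comparing with the middle element.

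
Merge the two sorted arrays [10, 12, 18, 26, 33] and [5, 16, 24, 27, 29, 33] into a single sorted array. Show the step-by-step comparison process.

Merging process:

Compare 10 vs 5: take 5 from right. Merged: [5]
Compare 10 vs 16: take 10 from left. Merged: [5, 10]
Compare 12 vs 16: take 12 from left. Merged: [5, 10, 12]
Compare 18 vs 16: take 16 from right. Merged: [5, 10, 12, 16]
Compare 18 vs 24: take 18 from left. Merged: [5, 10, 12, 16, 18]
Compare 26 vs 24: take 24 from right. Merged: [5, 10, 12, 16, 18, 24]
Compare 26 vs 27: take 26 from left. Merged: [5, 10, 12, 16, 18, 24, 26]
Compare 33 vs 27: take 27 from right. Merged: [5, 10, 12, 16, 18, 24, 26, 27]
Compare 33 vs 29: take 29 from right. Merged: [5, 10, 12, 16, 18, 24, 26, 27, 29]
Compare 33 vs 33: take 33 from left. Merged: [5, 10, 12, 16, 18, 24, 26, 27, 29, 33]
Append remaining from right: [33]. Merged: [5, 10, 12, 16, 18, 24, 26, 27, 29, 33, 33]

Final merged array: [5, 10, 12, 16, 18, 24, 26, 27, 29, 33, 33]
Total comparisons: 10

The merged array is [5, 10, 12, 16, 18, 24, 26, 27, 29, 33, 33], requiring 10 comparisons. The merge step runs in O(n) time where n is the total number of elements.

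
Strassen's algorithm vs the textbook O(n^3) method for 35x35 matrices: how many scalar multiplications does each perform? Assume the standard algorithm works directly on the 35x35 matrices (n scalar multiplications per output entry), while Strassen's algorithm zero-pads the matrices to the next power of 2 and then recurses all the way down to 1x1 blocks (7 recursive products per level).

Matrix multiplication for 35x35 matrices:

Strassen's algorithm requires power-of-2 dimensions. Pad 35x35 to 64x64 (next power of 2).

Standard algorithm: 35^3 = 42875 multiplications
Strassen's algorithm: 7^(log2(64)) = 7^6 = 117649 multiplications
Difference: 42875 - 117649 = -74774 (Strassen uses MORE here due to padding overhead — for small or just-over-power-of-2 n, padding can outweigh the per-level savings)

Standard: 42875 multiplications (35^3). Strassen: 117649 multiplications (7^6, after padding to 64x64). Strassen reduces 8 recursive multiplications to 7 at each level.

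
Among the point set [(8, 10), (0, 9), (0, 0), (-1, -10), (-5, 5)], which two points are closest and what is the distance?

Computing all pairwise distances among 5 points:

d((8, 10), (0, 9)) = 8.0623
d((8, 10), (0, 0)) = 12.8062
d((8, 10), (-1, -10)) = 21.9317
d((8, 10), (-5, 5)) = 13.9284
d((0, 9), (0, 0)) = 9.0
d((0, 9), (-1, -10)) = 19.0263
d((0, 9), (-5, 5)) = 6.4031 <-- minimum
d((0, 0), (-1, -10)) = 10.0499
d((0, 0), (-5, 5)) = 7.0711
d((-1, -10), (-5, 5)) = 15.5242

Closest pair: (0, 9) and (-5, 5) with distance 6.4031

The closest pair is (0, 9) and (-5, 5) with Euclidean distance 6.4031. For 5 points, brute-force pairwise comparison is shown above. For large n, the divide-and-conquer algorithm (sort by x, recurse on halves, check the dividing strip) achieves O(n log n).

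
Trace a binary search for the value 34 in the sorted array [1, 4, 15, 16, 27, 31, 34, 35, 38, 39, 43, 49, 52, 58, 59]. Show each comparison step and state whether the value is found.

Binary search for 34 in [1, 4, 15, 16, 27, 31, 34, 35, 38, 39, 43, 49, 52, 58, 59]:

lo=0, hi=14, mid=7, arr[mid]=35 -> 35 > 34, search left half
lo=0, hi=6, mid=3, arr[mid]=16 -> 16 < 34, search right half
lo=4, hi=6, mid=5, arr[mid]=31 -> 31 < 34, search right half
lo=6, hi=6, mid=6, arr[mid]=34 -> Found target at index 6!

Binary search finds 34 at index 6 after 4 comparisons. The search repeatedly halves the search space by comparing with the middle element.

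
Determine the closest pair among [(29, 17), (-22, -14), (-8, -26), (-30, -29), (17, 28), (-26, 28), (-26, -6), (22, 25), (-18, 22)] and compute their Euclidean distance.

Computing all pairwise distances among 9 points:

d((29, 17), (-22, -14)) = 59.6825
d((29, 17), (-8, -26)) = 56.7274
d((29, 17), (-30, -29)) = 74.8131
d((29, 17), (17, 28)) = 16.2788
d((29, 17), (-26, 28)) = 56.0892
d((29, 17), (-26, -6)) = 59.6154
d((29, 17), (22, 25)) = 10.6301
d((29, 17), (-18, 22)) = 47.2652
d((-22, -14), (-8, -26)) = 18.4391
d((-22, -14), (-30, -29)) = 17.0
d((-22, -14), (17, 28)) = 57.3149
d((-22, -14), (-26, 28)) = 42.19
d((-22, -14), (-26, -6)) = 8.9443
d((-22, -14), (22, 25)) = 58.7963
d((-22, -14), (-18, 22)) = 36.2215
d((-8, -26), (-30, -29)) = 22.2036
d((-8, -26), (17, 28)) = 59.5063
d((-8, -26), (-26, 28)) = 56.921
d((-8, -26), (-26, -6)) = 26.9072
d((-8, -26), (22, 25)) = 59.1692
d((-8, -26), (-18, 22)) = 49.0306
d((-30, -29), (17, 28)) = 73.8783
d((-30, -29), (-26, 28)) = 57.1402
d((-30, -29), (-26, -6)) = 23.3452
d((-30, -29), (22, 25)) = 74.9667
d((-30, -29), (-18, 22)) = 52.3927
d((17, 28), (-26, 28)) = 43.0
d((17, 28), (-26, -6)) = 54.8179
d((17, 28), (22, 25)) = 5.831 <-- minimum
d((17, 28), (-18, 22)) = 35.5106
d((-26, 28), (-26, -6)) = 34.0
d((-26, 28), (22, 25)) = 48.0937
d((-26, 28), (-18, 22)) = 10.0
d((-26, -6), (22, 25)) = 57.1402
d((-26, -6), (-18, 22)) = 29.1204
d((22, 25), (-18, 22)) = 40.1123

Closest pair: (17, 28) and (22, 25) with distance 5.831

The closest pair is (17, 28) and (22, 25) with Euclidean distance 5.831. For 9 points, brute-force pairwise comparison is shown above. For large n, the divide-and-conquer algorithm (sort by x, recurse on halves, check the dividing strip) achieves O(n log n).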